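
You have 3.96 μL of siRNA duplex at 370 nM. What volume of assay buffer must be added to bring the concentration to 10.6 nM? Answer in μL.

134 μL

V₂ = C₁V₁/C₂ = 370 × 3.96 / 10.6 = 138 μL.
Diluent to add = V₂ − V₁ = 138 − 3.96 = 134 μL.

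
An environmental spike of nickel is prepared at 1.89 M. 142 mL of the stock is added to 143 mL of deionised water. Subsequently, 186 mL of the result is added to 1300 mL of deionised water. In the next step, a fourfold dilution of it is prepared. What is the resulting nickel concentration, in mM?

Overall dilution factor = 2.007 × 7.989 × 4 = 64.1.
1.89 M / 64.1 = 0.0295 M = 29.5 mM.

29.5 mM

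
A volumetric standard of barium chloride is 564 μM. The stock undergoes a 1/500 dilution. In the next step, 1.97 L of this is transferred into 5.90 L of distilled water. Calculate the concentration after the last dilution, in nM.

Overall dilution factor = 500 × 3.995 = 1997.
564 μM / 1997 = 0.282 μM = 282 nM.

282 nM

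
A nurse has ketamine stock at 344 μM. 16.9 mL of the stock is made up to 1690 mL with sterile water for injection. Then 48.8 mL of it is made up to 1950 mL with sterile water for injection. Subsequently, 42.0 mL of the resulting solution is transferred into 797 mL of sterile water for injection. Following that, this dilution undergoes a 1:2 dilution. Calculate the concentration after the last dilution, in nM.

Overall dilution factor = 100 × 39.96 × 19.98 × 2 = 1.60 × 10⁵.
344 μM / 1.60 × 10⁵ = 2.15 × 10⁻³ μM = 2.15 nM.

2.15 nM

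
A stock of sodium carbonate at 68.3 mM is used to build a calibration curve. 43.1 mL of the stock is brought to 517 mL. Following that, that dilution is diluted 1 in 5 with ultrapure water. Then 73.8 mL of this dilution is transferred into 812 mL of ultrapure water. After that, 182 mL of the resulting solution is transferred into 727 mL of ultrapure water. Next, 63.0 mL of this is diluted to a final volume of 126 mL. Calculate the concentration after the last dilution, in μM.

Overall dilution factor = 12.00 × 5 × 12.00 × 4.995 × 2 = 7191.
68.3 mM / 7191 = 9.50 × 10⁻³ mM = 9.50 μM.

9.50 μM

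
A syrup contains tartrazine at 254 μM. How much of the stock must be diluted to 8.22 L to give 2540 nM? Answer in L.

2540 nM = 2.54 μM.
V₁ = C₂V₂/C₁ = 2.54 × 8.22 / 254 = 0.0822 L.

0.0822 L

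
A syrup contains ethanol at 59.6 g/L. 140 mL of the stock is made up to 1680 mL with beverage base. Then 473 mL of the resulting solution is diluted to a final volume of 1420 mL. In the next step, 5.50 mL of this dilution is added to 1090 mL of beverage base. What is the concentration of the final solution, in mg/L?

8.31 mg/L

Overall dilution factor = 12 × 3.002 × 199.2 = 7176.
59.6 g/L / 7176 = 8.31 × 10⁻³ g/L = 8.31 mg/L.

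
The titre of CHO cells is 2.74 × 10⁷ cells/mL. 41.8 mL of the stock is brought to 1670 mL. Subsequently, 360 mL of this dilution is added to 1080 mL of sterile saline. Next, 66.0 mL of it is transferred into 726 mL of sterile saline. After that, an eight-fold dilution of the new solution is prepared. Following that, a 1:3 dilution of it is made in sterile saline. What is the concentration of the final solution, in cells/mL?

595 cells/mL

Overall dilution factor = 39.95 × 4 × 12 × 8 × 3 = 4.60 × 10⁴.
2.74 × 10⁷ cells/mL / 4.60 × 10⁴ = 595 cells/mL.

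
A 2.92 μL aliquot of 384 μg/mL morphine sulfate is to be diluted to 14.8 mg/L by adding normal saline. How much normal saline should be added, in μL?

72.8 μL

14.8 mg/L = 14.8 μg/mL.
V₂ = C₁V₁/C₂ = 384 × 2.92 / 14.8 = 75.8 μL.
Diluent to add = V₂ − V₁ = 75.8 − 2.92 = 72.8 μL.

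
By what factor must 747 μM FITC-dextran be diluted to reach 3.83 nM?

Factor = C₀/C_target = 747 μM / 3.83 nM = 1.95 × 10⁵.

1.95 × 10⁵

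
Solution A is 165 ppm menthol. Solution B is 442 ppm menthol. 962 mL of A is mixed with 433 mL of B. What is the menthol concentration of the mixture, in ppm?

C_mix = (C_A·V_A + C_B·V_B)/(V_A + V_B) = (165×962 + 442×433) / 1395 = 251 ppm.

251 ppm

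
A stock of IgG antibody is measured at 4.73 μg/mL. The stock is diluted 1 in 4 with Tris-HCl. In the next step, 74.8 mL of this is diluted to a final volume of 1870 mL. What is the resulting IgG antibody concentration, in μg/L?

Overall dilution factor = 4 × 25 = 100.
4.73 μg/mL / 100 = 0.0473 μg/mL = 47.3 μg/L.

47.3 μg/L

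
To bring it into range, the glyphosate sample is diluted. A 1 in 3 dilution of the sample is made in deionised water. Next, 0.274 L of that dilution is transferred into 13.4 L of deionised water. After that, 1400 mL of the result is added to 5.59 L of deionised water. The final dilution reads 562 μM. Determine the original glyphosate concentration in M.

0.420 M

Overall dilution factor = 3 × 49.91 × 4.993 = 748.
Original = 562 μM × 748 = 4.20 × 10⁵ μM = 0.420 M.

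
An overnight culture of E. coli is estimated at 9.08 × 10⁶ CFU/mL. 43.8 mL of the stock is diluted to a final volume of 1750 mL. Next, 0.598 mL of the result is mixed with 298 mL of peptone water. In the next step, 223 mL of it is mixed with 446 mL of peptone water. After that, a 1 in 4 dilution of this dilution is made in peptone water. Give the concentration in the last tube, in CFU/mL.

Overall dilution factor = 39.95 × 499.3 × 3 × 4 = 2.39 × 10⁵.
9.08 × 10⁶ CFU/mL / 2.39 × 10⁵ = 37.9 CFU/mL.

37.9 CFU/mL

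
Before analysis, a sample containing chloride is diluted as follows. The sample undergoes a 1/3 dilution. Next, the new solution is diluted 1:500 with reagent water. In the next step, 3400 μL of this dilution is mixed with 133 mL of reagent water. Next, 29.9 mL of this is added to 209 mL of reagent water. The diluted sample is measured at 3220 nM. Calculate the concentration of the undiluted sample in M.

1.55 M

Overall dilution factor = 3 × 500 × 40.12 × 7.990 = 4.81 × 10⁵.
Original = 3220 nM × 4.81 × 10⁵ = 1.55 × 10⁹ nM = 1.55 M.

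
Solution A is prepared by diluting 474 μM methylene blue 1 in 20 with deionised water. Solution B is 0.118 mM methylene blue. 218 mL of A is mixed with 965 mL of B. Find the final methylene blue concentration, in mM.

C_A = 474 μM / 20 = 23.7 μM.
C_B = 0.118 mM = 118 μM.
C_mix = (C_A·V_A + C_B·V_B)/(V_A + V_B) = (23.7×218 + 118×965) / 1183 = 101 μM = 0.101 mM.

0.101 mM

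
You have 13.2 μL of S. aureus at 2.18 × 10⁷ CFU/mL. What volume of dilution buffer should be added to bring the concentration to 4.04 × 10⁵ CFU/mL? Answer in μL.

V₂ = C₁V₁/C₂ = 2.18 × 10⁷ × 13.2 / 4.04 × 10⁵ = 712 μL.
Diluent to add = V₂ − V₁ = 712 − 13.2 = 699 μL.

699 μL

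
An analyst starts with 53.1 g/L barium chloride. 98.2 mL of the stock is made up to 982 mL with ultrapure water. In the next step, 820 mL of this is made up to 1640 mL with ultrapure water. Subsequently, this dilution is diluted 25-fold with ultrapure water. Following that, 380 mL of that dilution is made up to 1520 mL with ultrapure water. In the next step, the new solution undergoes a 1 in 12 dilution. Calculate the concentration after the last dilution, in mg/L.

2.21 mg/L

Overall dilution factor = 10 × 2 × 25 × 4 × 12 = 2.40 × 10⁴.
53.1 g/L / 2.40 × 10⁴ = 2.21 × 10⁻³ g/L = 2.21 mg/L.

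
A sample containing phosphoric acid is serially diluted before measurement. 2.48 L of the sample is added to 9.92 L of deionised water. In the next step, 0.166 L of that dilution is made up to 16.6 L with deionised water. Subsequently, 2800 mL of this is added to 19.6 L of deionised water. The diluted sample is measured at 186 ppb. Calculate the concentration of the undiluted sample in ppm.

Overall dilution factor = 5 × 100 × 8 = 4000.
Original = 186 ppb × 4000 = 7.44 × 10⁵ ppb = 744 ppm.

744 ppm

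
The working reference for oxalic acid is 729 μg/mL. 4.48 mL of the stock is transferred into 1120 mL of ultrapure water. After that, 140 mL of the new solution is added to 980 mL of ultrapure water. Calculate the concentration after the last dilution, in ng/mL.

Overall dilution factor = 251 × 8 = 2008.
729 μg/mL / 2008 = 0.363 μg/mL = 363 ng/mL.

363 ng/mL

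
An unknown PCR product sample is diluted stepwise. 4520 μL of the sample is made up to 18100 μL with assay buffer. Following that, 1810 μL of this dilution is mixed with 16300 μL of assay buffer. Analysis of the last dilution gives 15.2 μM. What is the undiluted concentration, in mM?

Overall dilution factor = 4.004 × 10.01 = 40.1.
Original = 15.2 μM × 40.1 = 609 μM = 0.609 mM.

0.609 mM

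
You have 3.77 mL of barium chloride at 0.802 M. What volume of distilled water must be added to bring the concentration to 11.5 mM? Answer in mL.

259 mL

11.5 mM = 0.0115 M.
V₂ = C₁V₁/C₂ = 0.802 × 3.77 / 0.0115 = 263 mL.
Diluent to add = V₂ − V₁ = 263 − 3.77 = 259 mL.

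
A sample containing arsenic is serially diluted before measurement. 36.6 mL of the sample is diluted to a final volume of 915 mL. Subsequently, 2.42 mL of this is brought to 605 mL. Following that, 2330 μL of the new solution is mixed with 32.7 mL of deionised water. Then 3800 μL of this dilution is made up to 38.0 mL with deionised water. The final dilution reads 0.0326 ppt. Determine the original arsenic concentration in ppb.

Overall dilution factor = 25 × 250 × 15.03 × 10 = 9.40 × 10⁵.
Original = 0.0326 ppt × 9.40 × 10⁵ = 3.06 × 10⁴ ppt = 30.6 ppb.

30.6 ppb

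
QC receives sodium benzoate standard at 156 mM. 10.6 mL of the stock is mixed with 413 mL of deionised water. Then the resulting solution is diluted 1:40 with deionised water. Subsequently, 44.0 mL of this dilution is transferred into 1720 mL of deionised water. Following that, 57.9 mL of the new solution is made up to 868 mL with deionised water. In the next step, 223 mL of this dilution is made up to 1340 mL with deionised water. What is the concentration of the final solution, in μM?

0.0270 μM

Overall dilution factor = 39.96 × 40 × 40.09 × 14.99 × 6.009 = 5.77 × 10⁶.
156 mM / 5.77 × 10⁶ = 2.70 × 10⁻⁵ mM = 0.0270 μM.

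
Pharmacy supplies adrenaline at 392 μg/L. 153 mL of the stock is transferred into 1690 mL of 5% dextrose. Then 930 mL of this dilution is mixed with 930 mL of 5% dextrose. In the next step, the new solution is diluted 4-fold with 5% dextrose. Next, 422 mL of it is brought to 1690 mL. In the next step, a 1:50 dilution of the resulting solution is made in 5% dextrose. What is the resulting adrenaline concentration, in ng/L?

20.3 ng/L

Overall dilution factor = 12.05 × 2 × 4 × 4.005 × 50 = 1.93 × 10⁴.
392 μg/L / 1.93 × 10⁴ = 0.0203 μg/L = 20.3 ng/L.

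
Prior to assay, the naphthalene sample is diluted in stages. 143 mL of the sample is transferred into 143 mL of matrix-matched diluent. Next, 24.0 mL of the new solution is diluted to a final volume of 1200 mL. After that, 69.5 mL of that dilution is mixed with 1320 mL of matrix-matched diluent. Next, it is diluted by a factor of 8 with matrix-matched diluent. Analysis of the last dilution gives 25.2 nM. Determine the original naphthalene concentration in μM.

Overall dilution factor = 2 × 50 × 19.99 × 8 = 1.60 × 10⁴.
Original = 25.2 nM × 1.60 × 10⁴ = 4.03 × 10⁵ nM = 403 μM.

403 μM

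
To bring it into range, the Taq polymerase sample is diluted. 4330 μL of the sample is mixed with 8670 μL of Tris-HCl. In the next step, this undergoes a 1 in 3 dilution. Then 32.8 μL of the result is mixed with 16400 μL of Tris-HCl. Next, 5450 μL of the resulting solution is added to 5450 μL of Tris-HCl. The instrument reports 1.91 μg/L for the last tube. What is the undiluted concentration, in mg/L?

Overall dilution factor = 3.002 × 3 × 501 × 2 = 9025.
Original = 1.91 μg/L × 9025 = 1.72 × 10⁴ μg/L = 17.2 mg/L.

17.2 mg/L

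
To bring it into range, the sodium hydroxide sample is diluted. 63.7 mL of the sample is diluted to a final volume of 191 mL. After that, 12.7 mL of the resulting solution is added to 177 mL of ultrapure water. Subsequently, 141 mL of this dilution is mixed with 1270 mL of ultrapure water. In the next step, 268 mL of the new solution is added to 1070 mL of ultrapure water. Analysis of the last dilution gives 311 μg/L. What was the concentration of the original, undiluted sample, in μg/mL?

696 μg/mL

Overall dilution factor = 2.998 × 14.94 × 10.01 × 4.993 = 2238.
Original = 311 μg/L × 2238 = 6.96 × 10⁵ μg/L = 696 μg/mL.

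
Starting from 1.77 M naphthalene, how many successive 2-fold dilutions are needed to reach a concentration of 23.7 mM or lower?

7

Need 2ⁿ ≥ 74.7, so n ≥ log(74.7)/log(2) = 6.22.
Minimum whole steps: n = 7.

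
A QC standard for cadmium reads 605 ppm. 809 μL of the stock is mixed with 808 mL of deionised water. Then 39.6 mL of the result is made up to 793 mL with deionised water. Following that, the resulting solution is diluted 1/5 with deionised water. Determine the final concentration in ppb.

Overall dilution factor = 999.8 × 20.03 × 5 = 1.00 × 10⁵.
605 ppm / 1.00 × 10⁵ = 6.04 × 10⁻³ ppm = 6.04 ppb.

6.04 ppb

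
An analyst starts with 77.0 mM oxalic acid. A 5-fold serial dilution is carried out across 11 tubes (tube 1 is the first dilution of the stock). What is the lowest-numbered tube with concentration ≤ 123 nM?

tube 9

Tube n has concentration 77.0 mM / 5ⁿ.
Need 5ⁿ ≥ 77.0 mM / 123 nM = 6.26 × 10⁵, so n ≥ 8.29.
First such tube: n = 9.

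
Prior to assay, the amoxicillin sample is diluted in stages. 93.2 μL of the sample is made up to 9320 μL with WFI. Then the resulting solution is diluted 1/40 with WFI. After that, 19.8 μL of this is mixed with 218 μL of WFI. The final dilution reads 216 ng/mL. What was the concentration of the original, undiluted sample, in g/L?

Overall dilution factor = 100 × 40 × 12.01 = 4.80 × 10⁴.
Original = 216 ng/mL × 4.80 × 10⁴ = 1.04 × 10⁷ ng/mL = 10.4 g/L.

10.4 g/L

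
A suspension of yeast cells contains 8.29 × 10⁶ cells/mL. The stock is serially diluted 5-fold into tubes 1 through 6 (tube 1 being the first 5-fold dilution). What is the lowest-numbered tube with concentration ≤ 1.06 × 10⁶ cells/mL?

tube 2

Tube n has concentration 8.29 × 10⁶ cells/mL / 5ⁿ.
Need 5ⁿ ≥ 8.29 × 10⁶ cells/mL / 1.06 × 10⁶ cells/mL = 7.82, so n ≥ 1.28.
First such tube: n = 2.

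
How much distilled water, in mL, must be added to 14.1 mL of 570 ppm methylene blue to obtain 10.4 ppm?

V₂ = C₁V₁/C₂ = 570 × 14.1 / 10.4 = 773 mL.
Diluent to add = V₂ − V₁ = 773 − 14.1 = 759 mL.

759 mL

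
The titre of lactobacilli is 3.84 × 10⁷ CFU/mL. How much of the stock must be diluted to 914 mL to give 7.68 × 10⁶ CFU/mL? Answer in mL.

V₁ = C₂V₂/C₁ = 7.68 × 10⁶ × 914 / 3.84 × 10⁷ = 183 mL.

183 mL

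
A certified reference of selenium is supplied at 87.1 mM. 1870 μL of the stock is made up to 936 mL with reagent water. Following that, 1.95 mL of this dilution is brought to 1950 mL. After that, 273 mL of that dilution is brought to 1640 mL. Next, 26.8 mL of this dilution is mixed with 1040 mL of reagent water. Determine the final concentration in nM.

0.728 nM

Overall dilution factor = 500.5 × 1000 × 6.007 × 39.81 = 1.20 × 10⁸.
87.1 mM / 1.20 × 10⁸ = 7.28 × 10⁻⁷ mM = 0.728 nM.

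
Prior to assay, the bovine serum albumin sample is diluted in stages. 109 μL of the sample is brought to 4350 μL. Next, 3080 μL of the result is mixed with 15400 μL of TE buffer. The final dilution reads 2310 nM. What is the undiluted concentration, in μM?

Overall dilution factor = 39.91 × 6 = 239.
Original = 2310 nM × 239 = 5.53 × 10⁵ nM = 553 μM.

553 μM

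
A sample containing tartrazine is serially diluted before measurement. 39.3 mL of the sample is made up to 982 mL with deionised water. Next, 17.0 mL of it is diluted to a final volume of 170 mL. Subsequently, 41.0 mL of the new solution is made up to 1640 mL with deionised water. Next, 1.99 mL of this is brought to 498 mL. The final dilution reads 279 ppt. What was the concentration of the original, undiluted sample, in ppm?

Overall dilution factor = 24.99 × 10 × 40 × 250.3 = 2.50 × 10⁶.
Original = 279 ppt × 2.50 × 10⁶ = 6.98 × 10⁸ ppt = 698 ppm.

698 ppm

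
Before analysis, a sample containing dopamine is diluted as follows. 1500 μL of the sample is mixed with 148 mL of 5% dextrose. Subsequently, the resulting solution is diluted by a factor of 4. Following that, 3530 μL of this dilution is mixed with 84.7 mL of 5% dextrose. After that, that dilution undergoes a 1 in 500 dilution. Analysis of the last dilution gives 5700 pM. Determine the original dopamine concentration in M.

0.0284 M

Overall dilution factor = 99.67 × 4 × 24.99 × 500 = 4.98 × 10⁶.
Original = 5700 pM × 4.98 × 10⁶ = 2.84 × 10¹⁰ pM = 0.0284 M.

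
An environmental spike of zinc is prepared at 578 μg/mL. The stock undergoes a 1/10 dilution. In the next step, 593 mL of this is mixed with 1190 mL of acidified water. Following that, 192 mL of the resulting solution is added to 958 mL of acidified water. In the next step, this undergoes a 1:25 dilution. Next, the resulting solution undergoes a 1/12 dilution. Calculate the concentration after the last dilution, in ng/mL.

10.7 ng/mL

Overall dilution factor = 10 × 3.007 × 5.990 × 25 × 12 = 5.40 × 10⁴.
578 μg/mL / 5.40 × 10⁴ = 0.0107 μg/mL = 10.7 ng/mL.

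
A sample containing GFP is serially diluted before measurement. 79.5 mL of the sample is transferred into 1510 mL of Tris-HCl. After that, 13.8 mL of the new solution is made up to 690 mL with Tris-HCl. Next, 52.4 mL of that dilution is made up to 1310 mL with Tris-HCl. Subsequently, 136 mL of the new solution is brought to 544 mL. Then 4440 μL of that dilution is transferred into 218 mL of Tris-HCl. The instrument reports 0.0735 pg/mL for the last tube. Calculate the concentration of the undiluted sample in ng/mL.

368 ng/mL

Overall dilution factor = 19.99 × 50 × 25 × 4 × 50.10 = 5.01 × 10⁶.
Original = 0.0735 pg/mL × 5.01 × 10⁶ = 3.68 × 10⁵ pg/mL = 368 ng/mL.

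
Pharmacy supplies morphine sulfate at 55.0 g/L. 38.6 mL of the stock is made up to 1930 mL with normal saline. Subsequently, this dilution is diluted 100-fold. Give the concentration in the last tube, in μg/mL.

Overall dilution factor = 50 × 100 = 5000.
55.0 g/L / 5000 = 0.0110 g/L = 11.0 μg/mL.

11.0 μg/mL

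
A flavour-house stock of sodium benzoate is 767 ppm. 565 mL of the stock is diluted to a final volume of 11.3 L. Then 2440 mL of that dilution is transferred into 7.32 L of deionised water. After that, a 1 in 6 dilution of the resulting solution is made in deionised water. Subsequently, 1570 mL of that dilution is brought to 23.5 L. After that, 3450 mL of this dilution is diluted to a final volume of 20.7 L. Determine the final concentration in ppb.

Overall dilution factor = 20 × 4 × 6 × 14.97 × 6 = 4.31 × 10⁴.
767 ppm / 4.31 × 10⁴ = 0.0178 ppm = 17.8 ppb.

17.8 ppb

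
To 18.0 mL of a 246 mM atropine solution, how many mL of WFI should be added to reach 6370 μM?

677 mL

6370 μM = 6.37 mM.
V₂ = C₁V₁/C₂ = 246 × 18.0 / 6.37 = 695 mL.
Diluent to add = V₂ − V₁ = 695 − 18.0 = 677 mL.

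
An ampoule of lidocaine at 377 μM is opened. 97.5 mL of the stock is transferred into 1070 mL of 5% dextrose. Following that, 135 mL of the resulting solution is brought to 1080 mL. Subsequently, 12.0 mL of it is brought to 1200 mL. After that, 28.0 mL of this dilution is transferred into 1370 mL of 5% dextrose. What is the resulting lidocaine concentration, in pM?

788 pM

Overall dilution factor = 11.97 × 8 × 100 × 49.93 = 4.78 × 10⁵.
377 μM / 4.78 × 10⁵ = 7.88 × 10⁻⁴ μM = 788 pM.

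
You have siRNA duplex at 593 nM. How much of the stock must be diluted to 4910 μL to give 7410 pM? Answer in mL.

7410 pM = 7.41 nM.
V₁ = C₂V₂/C₁ = 7.41 × 4910 / 593 = 61.4 μL = 0.0614 mL.

0.0614 mL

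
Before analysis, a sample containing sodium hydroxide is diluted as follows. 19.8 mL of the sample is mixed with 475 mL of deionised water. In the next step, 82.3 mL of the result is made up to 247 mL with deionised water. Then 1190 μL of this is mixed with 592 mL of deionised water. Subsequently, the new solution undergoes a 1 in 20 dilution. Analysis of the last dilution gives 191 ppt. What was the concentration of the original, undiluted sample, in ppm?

Overall dilution factor = 24.99 × 3.001 × 498.5 × 20 = 7.48 × 10⁵.
Original = 191 ppt × 7.48 × 10⁵ = 1.43 × 10⁸ ppt = 143 ppm.

143 ppm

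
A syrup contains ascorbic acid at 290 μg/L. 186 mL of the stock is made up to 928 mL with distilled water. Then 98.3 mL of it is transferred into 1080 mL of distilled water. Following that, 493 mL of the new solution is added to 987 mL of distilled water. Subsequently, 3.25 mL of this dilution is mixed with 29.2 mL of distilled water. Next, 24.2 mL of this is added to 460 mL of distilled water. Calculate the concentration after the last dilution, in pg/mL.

Overall dilution factor = 4.989 × 11.99 × 3.002 × 9.985 × 20.01 = 3.59 × 10⁴.
290 μg/L / 3.59 × 10⁴ = 8.09 × 10⁻³ μg/L = 8.09 pg/mL.

8.09 pg/mL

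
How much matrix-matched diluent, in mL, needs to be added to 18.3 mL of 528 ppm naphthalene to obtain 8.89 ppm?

1070 mL

V₂ = C₁V₁/C₂ = 528 × 18.3 / 8.89 = 1087 mL.
Diluent to add = V₂ − V₁ = 1087 − 18.3 = 1070 mL.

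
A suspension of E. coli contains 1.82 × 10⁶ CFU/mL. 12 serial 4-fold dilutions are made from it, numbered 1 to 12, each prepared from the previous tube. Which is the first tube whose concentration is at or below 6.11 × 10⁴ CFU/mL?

tube 3

Tube n has concentration 1.82 × 10⁶ CFU/mL / 4ⁿ.
Need 4ⁿ ≥ 1.82 × 10⁶ CFU/mL / 6.11 × 10⁴ CFU/mL = 29.8, so n ≥ 2.45.
First such tube: n = 3.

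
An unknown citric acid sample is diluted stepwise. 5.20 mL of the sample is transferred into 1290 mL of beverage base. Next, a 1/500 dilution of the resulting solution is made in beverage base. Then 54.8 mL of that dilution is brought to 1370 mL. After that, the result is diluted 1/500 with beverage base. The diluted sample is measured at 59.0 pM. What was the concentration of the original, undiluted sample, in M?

0.0918 M

Overall dilution factor = 249.1 × 500 × 25 × 500 = 1.56 × 10⁹.
Original = 59.0 pM × 1.56 × 10⁹ = 9.18 × 10¹⁰ pM = 0.0918 M.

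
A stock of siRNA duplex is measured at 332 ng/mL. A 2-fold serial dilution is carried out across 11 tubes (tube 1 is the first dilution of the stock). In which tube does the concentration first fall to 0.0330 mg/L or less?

Tube n has concentration 332 ng/mL / 2ⁿ.
Need 2ⁿ ≥ 332 ng/mL / 0.0330 mg/L = 10.1, so n ≥ 3.33.
First such tube: n = 4.

tube 4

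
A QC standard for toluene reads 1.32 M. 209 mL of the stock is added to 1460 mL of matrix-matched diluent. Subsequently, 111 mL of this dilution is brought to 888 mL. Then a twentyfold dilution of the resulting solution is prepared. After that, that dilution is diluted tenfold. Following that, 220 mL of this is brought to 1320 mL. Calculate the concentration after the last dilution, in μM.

17.2 μM

Overall dilution factor = 7.986 × 8 × 20 × 10 × 6 = 7.67 × 10⁴.
1.32 M / 7.67 × 10⁴ = 1.72 × 10⁻⁵ M = 17.2 μM.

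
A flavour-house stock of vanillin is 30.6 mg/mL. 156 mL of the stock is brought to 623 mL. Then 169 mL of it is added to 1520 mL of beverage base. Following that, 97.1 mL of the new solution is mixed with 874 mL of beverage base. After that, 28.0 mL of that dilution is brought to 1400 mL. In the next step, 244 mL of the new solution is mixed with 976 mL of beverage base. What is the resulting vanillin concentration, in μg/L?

Overall dilution factor = 3.994 × 9.994 × 10.00 × 50 × 5 = 9.98 × 10⁴.
30.6 mg/mL / 9.98 × 10⁴ = 3.07 × 10⁻⁴ mg/mL = 307 μg/L.

307 μg/L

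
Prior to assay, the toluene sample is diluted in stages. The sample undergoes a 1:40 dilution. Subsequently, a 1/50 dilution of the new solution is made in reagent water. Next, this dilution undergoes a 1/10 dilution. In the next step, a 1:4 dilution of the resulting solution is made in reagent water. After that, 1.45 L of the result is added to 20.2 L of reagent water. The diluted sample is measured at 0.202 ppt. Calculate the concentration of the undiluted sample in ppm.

0.241 ppm

Overall dilution factor = 40 × 50 × 10 × 4 × 14.93 = 1.19 × 10⁶.
Original = 0.202 ppt × 1.19 × 10⁶ = 2.41 × 10⁵ ppt = 0.241 ppm.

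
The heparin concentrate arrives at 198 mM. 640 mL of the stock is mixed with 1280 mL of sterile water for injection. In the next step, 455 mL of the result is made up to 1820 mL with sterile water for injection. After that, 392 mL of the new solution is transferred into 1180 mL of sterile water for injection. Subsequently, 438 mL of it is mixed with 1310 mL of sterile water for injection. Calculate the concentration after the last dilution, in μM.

Overall dilution factor = 3 × 4 × 4.010 × 3.991 = 192.
198 mM / 192 = 1.03 mM = 1030 μM.

1030 μM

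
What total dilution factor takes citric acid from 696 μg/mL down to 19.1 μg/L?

3.64 × 10⁴

Factor = C₀/C_target = 696 μg/mL / 19.1 μg/L = 3.64 × 10⁴.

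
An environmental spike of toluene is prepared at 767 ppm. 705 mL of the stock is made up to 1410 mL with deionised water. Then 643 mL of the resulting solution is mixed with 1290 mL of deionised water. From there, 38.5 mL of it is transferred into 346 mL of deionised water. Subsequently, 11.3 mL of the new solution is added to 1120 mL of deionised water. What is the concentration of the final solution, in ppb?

128 ppb

Overall dilution factor = 2 × 3.006 × 9.987 × 100.1 = 6012.
767 ppm / 6012 = 0.128 ppm = 128 ppb.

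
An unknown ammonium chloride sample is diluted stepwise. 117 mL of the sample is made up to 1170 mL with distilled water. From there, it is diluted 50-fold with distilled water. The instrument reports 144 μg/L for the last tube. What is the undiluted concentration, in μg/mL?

Overall dilution factor = 10 × 50 = 500.
Original = 144 μg/L × 500 = 7.20 × 10⁴ μg/L = 72.0 μg/mL.

72.0 μg/mL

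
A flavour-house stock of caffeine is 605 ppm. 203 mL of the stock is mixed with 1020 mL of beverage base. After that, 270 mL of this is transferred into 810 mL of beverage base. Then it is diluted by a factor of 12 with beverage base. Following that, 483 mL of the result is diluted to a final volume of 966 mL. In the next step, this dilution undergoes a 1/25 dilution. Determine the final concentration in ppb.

Overall dilution factor = 6.025 × 4 × 12 × 2 × 25 = 1.45 × 10⁴.
605 ppm / 1.45 × 10⁴ = 0.0418 ppm = 41.8 ppb.

41.8 ppb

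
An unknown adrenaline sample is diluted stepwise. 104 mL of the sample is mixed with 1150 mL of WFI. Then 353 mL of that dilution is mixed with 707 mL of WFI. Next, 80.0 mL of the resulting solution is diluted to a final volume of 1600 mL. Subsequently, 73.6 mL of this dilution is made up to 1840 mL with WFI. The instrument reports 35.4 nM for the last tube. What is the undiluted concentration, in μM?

Overall dilution factor = 12.06 × 3.003 × 20 × 25 = 1.81 × 10⁴.
Original = 35.4 nM × 1.81 × 10⁴ = 6.41 × 10⁵ nM = 641 μM.

641 μM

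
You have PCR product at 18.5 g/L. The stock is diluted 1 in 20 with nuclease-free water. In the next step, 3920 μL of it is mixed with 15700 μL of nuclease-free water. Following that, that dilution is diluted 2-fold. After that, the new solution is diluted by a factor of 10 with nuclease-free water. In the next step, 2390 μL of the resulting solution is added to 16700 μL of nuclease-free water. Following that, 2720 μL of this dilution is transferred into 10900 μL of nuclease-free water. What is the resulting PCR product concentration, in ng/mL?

Overall dilution factor = 20 × 5.005 × 2 × 10 × 7.987 × 5.007 = 8.01 × 10⁴.
18.5 g/L / 8.01 × 10⁴ = 2.31 × 10⁻⁴ g/L = 231 ng/mL.

231 ng/mL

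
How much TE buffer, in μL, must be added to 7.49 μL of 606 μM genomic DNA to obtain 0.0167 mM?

0.0167 mM = 16.7 μM.
V₂ = C₁V₁/C₂ = 606 × 7.49 / 16.7 = 272 μL.
Diluent to add = V₂ − V₁ = 272 − 7.49 = 264 μL.

264 μL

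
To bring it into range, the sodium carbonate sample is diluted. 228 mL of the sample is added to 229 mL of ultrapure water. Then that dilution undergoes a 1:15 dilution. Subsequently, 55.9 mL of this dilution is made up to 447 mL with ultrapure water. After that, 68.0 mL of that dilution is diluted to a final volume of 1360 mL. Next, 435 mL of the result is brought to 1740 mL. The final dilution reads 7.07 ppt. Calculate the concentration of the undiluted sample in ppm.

0.136 ppm

Overall dilution factor = 2.004 × 15 × 7.996 × 20 × 4 = 1.92 × 10⁴.
Original = 7.07 ppt × 1.92 × 10⁴ = 1.36 × 10⁵ ppt = 0.136 ppm.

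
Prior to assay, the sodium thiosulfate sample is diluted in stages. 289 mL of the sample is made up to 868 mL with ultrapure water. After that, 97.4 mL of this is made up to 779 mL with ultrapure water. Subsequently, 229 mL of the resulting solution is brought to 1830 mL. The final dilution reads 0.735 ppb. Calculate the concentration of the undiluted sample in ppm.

Overall dilution factor = 3.003 × 7.998 × 7.991 = 192.
Original = 0.735 ppb × 192 = 141 ppb = 0.141 ppm.

0.141 ppm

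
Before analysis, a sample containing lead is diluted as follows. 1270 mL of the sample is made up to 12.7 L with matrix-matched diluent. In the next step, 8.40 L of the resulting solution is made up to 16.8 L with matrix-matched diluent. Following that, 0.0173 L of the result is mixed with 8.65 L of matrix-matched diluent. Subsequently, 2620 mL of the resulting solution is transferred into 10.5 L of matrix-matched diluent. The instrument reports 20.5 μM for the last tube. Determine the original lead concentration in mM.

Overall dilution factor = 10 × 2 × 501 × 5.008 = 5.02 × 10⁴.
Original = 20.5 μM × 5.02 × 10⁴ = 1.03 × 10⁶ μM = 1030 mM.

1030 mM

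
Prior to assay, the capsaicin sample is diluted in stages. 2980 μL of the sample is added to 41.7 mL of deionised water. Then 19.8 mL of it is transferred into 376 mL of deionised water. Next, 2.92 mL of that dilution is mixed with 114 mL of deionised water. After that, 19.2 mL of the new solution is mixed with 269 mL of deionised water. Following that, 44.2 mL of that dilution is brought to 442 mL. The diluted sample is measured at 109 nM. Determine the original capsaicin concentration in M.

Overall dilution factor = 14.99 × 19.99 × 40.04 × 15.01 × 10 = 1.80 × 10⁶.
Original = 109 nM × 1.80 × 10⁶ = 1.96 × 10⁸ nM = 0.196 M.

0.196 M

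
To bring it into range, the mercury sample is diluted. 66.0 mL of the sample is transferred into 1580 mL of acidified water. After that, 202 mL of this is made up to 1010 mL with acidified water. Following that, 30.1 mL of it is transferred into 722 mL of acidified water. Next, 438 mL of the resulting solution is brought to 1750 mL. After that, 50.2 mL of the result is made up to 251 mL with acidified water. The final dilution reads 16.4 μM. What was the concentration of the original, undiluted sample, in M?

1.02 M

Overall dilution factor = 24.94 × 5 × 24.99 × 3.995 × 5 = 6.22 × 10⁴.
Original = 16.4 μM × 6.22 × 10⁴ = 1.02 × 10⁶ μM = 1.02 M.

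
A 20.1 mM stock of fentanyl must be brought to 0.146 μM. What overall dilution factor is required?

1.38 × 10⁵

Factor = C₀/C_target = 20.1 mM / 0.146 μM = 1.38 × 10⁵.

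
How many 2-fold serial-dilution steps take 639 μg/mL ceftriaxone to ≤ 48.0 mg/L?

Need 2ⁿ ≥ 13.3, so n ≥ log(13.3)/log(2) = 3.73.
Minimum whole steps: n = 4.

4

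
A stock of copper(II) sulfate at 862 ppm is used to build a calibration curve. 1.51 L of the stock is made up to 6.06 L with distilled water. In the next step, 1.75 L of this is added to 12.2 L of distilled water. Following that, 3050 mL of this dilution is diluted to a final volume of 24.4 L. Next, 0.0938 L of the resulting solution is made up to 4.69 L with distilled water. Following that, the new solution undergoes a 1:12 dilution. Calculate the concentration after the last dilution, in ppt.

5610 ppt

Overall dilution factor = 4.013 × 7.971 × 8 × 50 × 12 = 1.54 × 10⁵.
862 ppm / 1.54 × 10⁵ = 5.61 × 10⁻³ ppm = 5610 ppt.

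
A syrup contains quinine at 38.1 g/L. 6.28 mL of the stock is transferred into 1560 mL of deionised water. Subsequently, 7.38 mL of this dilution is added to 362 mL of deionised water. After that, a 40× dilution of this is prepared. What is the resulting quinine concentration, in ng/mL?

Overall dilution factor = 249.4 × 50.05 × 40 = 4.99 × 10⁵.
38.1 g/L / 4.99 × 10⁵ = 7.63 × 10⁻⁵ g/L = 76.3 ng/mL.

76.3 ng/mL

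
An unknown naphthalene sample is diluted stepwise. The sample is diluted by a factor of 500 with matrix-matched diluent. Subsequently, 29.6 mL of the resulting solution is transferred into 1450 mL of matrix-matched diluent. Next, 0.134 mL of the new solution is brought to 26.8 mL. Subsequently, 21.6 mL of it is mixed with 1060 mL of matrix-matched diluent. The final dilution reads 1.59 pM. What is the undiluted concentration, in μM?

398 μM

Overall dilution factor = 500 × 49.99 × 200 × 50.07 = 2.50 × 10⁸.
Original = 1.59 pM × 2.50 × 10⁸ = 3.98 × 10⁸ pM = 398 μM.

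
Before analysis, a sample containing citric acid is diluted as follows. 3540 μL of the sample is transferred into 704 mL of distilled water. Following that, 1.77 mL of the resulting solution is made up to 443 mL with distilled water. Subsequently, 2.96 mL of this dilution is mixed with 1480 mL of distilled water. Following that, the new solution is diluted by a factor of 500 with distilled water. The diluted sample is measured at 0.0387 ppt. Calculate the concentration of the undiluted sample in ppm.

485 ppm

Overall dilution factor = 199.9 × 250.3 × 501 × 500 = 1.25 × 10¹⁰.
Original = 0.0387 ppt × 1.25 × 10¹⁰ = 4.85 × 10⁸ ppt = 485 ppm.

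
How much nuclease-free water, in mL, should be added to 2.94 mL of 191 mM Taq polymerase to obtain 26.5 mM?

18.3 mL

V₂ = C₁V₁/C₂ = 191 × 2.94 / 26.5 = 21.2 mL.
Diluent to add = V₂ − V₁ = 21.2 − 2.94 = 18.3 mL.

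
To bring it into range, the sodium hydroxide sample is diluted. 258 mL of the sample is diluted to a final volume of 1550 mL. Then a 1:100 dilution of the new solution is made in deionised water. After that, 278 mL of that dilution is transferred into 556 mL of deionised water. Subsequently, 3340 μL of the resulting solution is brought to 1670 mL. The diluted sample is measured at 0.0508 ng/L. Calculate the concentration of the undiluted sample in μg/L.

Overall dilution factor = 6.008 × 100 × 3 × 500 = 9.01 × 10⁵.
Original = 0.0508 ng/L × 9.01 × 10⁵ = 4.58 × 10⁴ ng/L = 45.8 μg/L.

45.8 μg/L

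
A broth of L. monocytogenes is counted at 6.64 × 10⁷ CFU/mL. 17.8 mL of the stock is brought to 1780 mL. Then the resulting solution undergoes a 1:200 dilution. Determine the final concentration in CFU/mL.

Overall dilution factor = 100 × 200 = 2.00 × 10⁴.
6.64 × 10⁷ CFU/mL / 2.00 × 10⁴ = 3320 CFU/mL.

3320 CFU/mL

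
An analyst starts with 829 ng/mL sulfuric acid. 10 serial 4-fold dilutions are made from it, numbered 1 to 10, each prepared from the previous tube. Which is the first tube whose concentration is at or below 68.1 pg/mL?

Tube n has concentration 829 ng/mL / 4ⁿ.
Need 4ⁿ ≥ 829 ng/mL / 68.1 pg/mL = 1.22 × 10⁴, so n ≥ 6.79.
First such tube: n = 7.

tube 7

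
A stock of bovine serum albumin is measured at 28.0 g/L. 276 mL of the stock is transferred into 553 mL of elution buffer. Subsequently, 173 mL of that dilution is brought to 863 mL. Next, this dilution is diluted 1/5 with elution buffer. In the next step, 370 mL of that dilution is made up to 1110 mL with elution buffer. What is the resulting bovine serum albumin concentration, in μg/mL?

Overall dilution factor = 3.004 × 4.988 × 5 × 3 = 225.
28.0 g/L / 225 = 0.125 g/L = 125 μg/mL.

125 μg/mL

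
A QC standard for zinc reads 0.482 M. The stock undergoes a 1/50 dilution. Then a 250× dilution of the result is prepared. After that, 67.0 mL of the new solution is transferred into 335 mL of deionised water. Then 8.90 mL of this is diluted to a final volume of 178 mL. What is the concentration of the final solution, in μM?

0.321 μM

Overall dilution factor = 50 × 250 × 6 × 20 = 1.50 × 10⁶.
0.482 M / 1.50 × 10⁶ = 3.21 × 10⁻⁷ M = 0.321 μM.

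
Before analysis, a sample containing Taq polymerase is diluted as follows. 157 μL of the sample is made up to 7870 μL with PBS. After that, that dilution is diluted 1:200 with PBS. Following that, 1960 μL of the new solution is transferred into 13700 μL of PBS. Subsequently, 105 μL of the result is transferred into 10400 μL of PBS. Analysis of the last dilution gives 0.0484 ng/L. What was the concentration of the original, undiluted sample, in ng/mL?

Overall dilution factor = 50.13 × 200 × 7.990 × 100.0 = 8.01 × 10⁶.
Original = 0.0484 ng/L × 8.01 × 10⁶ = 3.88 × 10⁵ ng/L = 388 ng/mL.

388 ng/mL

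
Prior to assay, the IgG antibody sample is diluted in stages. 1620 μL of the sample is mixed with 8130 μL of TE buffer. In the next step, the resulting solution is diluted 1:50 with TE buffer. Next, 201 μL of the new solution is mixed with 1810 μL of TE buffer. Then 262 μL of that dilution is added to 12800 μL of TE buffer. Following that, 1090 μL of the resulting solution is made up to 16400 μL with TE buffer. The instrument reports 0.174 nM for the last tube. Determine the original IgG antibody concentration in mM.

0.393 mM

Overall dilution factor = 6.019 × 50 × 10.00 × 49.85 × 15.05 = 2.26 × 10⁶.
Original = 0.174 nM × 2.26 × 10⁶ = 3.93 × 10⁵ nM = 0.393 mM.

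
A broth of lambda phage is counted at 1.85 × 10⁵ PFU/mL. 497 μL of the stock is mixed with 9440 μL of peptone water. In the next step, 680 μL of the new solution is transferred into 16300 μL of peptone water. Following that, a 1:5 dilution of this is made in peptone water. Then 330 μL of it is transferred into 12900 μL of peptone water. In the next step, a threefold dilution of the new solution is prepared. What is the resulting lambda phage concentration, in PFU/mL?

0.616 PFU/mL

Overall dilution factor = 19.99 × 24.97 × 5 × 40.09 × 3 = 3.00 × 10⁵.
1.85 × 10⁵ PFU/mL / 3.00 × 10⁵ = 0.616 PFU/mL.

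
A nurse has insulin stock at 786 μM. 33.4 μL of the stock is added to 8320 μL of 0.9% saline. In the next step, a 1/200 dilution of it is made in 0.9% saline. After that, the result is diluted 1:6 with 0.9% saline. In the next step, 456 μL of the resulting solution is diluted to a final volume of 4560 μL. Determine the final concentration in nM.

0.262 nM

Overall dilution factor = 250.1 × 200 × 6 × 10 = 3.00 × 10⁶.
786 μM / 3.00 × 10⁶ = 2.62 × 10⁻⁴ μM = 0.262 nM.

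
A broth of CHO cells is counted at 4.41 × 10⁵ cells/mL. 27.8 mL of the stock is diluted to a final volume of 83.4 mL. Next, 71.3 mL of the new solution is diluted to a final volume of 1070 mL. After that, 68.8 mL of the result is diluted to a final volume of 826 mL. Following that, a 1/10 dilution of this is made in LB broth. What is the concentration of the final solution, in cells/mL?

81.6 cells/mL

Overall dilution factor = 3 × 15.01 × 12.01 × 10 = 5405.
4.41 × 10⁵ cells/mL / 5405 = 81.6 cells/mL.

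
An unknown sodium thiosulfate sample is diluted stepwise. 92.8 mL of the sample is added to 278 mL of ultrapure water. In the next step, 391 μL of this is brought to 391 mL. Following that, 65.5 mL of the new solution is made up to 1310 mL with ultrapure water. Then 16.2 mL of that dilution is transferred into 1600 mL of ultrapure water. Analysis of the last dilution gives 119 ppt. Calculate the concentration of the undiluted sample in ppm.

Overall dilution factor = 3.996 × 1000 × 20 × 99.77 = 7.97 × 10⁶.
Original = 119 ppt × 7.97 × 10⁶ = 9.49 × 10⁸ ppt = 949 ppm.

949 ppm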